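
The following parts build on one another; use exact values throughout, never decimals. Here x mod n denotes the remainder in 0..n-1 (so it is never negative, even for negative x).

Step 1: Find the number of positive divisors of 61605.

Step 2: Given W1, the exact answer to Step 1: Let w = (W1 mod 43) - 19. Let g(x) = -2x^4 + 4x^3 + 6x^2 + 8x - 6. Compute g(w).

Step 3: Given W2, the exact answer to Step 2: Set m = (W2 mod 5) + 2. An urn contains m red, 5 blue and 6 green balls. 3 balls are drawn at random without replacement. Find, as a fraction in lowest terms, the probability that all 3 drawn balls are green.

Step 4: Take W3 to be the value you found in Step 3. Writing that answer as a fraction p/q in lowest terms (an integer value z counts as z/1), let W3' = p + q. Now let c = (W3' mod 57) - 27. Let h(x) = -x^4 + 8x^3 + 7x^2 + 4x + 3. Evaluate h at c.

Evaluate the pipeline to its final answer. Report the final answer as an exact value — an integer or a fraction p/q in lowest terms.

Step 1: 61605 = 3^2 * 5 * 37^2; number of divisors = (2+1) * (1+1) * (2+1) = 18; answer 18
Step 2: W1 = 18; w = -1; -2*(-1)^4 + 4*(-1)^3 + 6*(-1)^2 + 8*(-1)^1 - 6 = (-2) + (-4) + (6) + (-8) + (-6) = -14; answer -14
Step 3: W2 = -14; m = 3; total draws C(14,3) = 364; favorable C(6,3) = 20; P = 5/91; answer 5/91
Step 4: W3 = 5/91; threaded value p + q = 96; c = 12; -1*(12)^4 + 8*(12)^3 + 7*(12)^2 + 4*(12)^1 + 3 = (-20736) + (13824) + (1008) + (48) + (3) = -5853; answer -5853

-5853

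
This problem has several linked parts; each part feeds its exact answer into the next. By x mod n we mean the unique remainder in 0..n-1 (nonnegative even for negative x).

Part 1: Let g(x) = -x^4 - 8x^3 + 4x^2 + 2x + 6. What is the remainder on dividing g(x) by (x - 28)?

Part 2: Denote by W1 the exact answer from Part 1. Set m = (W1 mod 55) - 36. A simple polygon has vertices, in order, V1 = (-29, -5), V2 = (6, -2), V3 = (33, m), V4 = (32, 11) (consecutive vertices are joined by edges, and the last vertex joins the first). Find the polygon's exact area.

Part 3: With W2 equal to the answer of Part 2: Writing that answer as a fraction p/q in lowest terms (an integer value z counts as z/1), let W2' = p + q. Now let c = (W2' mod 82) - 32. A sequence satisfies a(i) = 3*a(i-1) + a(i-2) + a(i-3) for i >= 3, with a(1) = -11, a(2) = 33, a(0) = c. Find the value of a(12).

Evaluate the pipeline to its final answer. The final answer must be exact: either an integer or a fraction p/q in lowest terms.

Part 1: remainder = value at the root: -1*(28)^4 - 8*(28)^3 + 4*(28)^2 + 2*(28)^1 + 6 = (-614656) + (-175616) + (3136) + (56) + (6) = -787074; answer -787074
Part 2: W1 = -787074; m = -5; cross terms: (-29*-2 - 6*-5)=88, (6*-5 - 33*-2)=36, (33*11 - 32*-5)=523, (32*-5 - -29*11)=159; twice the area = |806| = 806; area = 403; answer 403
Part 3: W2 = 403; threaded value p + q = 404; c = 44; a(3) = 3*(33) + 1*(-11) + 1*(44) = 132; iterating: a(3)=132, a(4)=418, a(5)=1419, a(6)=4807, a(7)=16258, a(8)=55000, a(9)=186065, a(10)=629453, a(11)=2129424, a(12)=7203790; answer 7203790

7203790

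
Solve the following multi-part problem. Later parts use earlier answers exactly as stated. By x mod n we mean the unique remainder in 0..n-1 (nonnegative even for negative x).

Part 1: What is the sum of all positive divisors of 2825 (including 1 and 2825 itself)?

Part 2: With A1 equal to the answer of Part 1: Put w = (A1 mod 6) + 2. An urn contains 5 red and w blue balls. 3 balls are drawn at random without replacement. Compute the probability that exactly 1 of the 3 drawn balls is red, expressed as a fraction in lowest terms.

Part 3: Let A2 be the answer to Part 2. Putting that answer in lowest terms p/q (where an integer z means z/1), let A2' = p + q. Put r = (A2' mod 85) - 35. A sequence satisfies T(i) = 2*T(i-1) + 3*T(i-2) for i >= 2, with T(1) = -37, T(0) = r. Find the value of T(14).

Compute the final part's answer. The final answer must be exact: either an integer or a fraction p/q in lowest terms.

-76527515

Part 1: 2825 = 5^2 * 113; sigma = (1 + 5 + 25) * (1 + 113) = 31 * 114 = 3534; answer 3534
Part 2: A1 = 3534; w = 2; total draws C(7,3) = 35; favorable C(5,1)*C(2,2) = 5; P = 1/7; answer 1/7
Part 3: A2 = 1/7; threaded value p + q = 8; r = -27; T(2) = 2*(-37) + 3*(-27) = -155; iterating: T(2)=-155, T(3)=-421, T(4)=-1307, T(5)=-3877, T(6)=-11675, T(7)=-34981, T(8)=-104987, T(9)=-314917, T(10)=-944795, T(11)=-2834341, T(12)=-8503067, T(13)=-25509157, T(14)=-76527515; answer -76527515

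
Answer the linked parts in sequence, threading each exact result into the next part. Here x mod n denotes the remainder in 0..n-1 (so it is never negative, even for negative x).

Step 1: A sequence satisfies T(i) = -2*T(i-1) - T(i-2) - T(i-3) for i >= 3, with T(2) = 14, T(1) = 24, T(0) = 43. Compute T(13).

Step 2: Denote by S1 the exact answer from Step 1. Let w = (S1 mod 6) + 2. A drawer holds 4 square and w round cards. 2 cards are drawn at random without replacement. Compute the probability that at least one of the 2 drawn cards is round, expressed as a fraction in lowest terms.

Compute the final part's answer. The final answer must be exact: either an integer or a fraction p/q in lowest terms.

49/55

Step 1: T(3) = -2*(14) - 1*(24) - 1*(43) = -95; iterating: T(3)=-95, T(4)=152, T(5)=-223, T(6)=389, T(7)=-707, T(8)=1248, T(9)=-2178, T(10)=3815, T(11)=-6700, T(12)=11763, T(13)=-20641; answer -20641
Step 2: S1 = -20641; w = 7; total draws C(11,2) = 55; complement C(4,2) = 6; favorable 55 - 6 = 49; P = 49/55; answer 49/55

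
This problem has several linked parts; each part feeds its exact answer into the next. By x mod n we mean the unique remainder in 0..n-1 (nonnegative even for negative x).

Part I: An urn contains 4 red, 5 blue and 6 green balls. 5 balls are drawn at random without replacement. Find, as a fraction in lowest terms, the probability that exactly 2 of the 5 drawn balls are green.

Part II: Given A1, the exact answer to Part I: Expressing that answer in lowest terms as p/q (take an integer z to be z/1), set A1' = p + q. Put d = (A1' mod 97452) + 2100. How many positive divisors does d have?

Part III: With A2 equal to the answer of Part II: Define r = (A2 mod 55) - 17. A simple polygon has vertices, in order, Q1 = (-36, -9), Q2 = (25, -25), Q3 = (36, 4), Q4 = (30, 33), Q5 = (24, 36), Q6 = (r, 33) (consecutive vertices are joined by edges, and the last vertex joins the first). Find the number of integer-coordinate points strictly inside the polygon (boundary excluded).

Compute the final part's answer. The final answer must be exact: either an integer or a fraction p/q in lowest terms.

2975

Part I: total draws C(15,5) = 3003; favorable C(6,2)*C(9,3) = 1260; P = 60/143; answer 60/143
Part II: A1 = 60/143; threaded value p + q = 203; d = 2303; 2303 = 7^2 * 47; number of divisors = (2+1) * (1+1) = 6; answer 6
Part III: A2 = 6; r = -11; cross terms: (-36*-25 - 25*-9)=1125, (25*4 - 36*-25)=1000, (36*33 - 30*4)=1068, (30*36 - 24*33)=288, (24*33 - -11*36)=1188, (-11*-9 - -36*33)=1287; twice the area = |5956| = 5956; area = 2978; boundary points = 1 + 1 + 1 + 3 + 1 + 1 = 8; strictly interior points = area - boundary/2 + 1 = 2975; answer 2975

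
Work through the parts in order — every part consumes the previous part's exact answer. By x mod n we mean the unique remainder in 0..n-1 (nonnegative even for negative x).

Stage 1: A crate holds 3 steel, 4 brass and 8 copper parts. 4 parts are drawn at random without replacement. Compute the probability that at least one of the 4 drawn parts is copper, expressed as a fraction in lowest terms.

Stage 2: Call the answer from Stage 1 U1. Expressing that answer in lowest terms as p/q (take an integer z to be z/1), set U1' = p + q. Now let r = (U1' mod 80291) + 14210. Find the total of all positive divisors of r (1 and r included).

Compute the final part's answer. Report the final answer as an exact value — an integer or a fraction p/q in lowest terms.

Stage 1: total draws C(15,4) = 1365; complement C(7,4) = 35; favorable 1365 - 35 = 1330; P = 38/39; answer 38/39
Stage 2: U1 = 38/39; threaded value p + q = 77; r = 14287; 14287 = 7 * 13 * 157; sigma = (1 + 7) * (1 + 13) * (1 + 157) = 8 * 14 * 158 = 17696; answer 17696

17696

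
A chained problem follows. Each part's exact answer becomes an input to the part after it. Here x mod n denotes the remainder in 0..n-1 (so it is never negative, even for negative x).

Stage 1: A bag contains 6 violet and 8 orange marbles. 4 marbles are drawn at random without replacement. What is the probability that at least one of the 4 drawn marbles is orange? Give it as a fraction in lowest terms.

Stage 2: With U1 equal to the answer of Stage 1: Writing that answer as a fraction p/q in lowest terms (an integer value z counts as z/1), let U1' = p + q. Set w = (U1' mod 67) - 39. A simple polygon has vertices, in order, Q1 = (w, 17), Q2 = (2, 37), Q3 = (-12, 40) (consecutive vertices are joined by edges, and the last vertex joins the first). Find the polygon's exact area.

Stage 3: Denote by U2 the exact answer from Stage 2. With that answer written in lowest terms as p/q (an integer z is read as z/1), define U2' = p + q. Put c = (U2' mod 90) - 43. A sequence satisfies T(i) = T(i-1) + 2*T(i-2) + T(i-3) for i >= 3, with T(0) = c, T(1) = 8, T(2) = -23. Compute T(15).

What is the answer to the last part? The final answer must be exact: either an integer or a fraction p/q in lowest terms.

-410816

Stage 1: total draws C(14,4) = 1001; complement C(6,4) = 15; favorable 1001 - 15 = 986; P = 986/1001; answer 986/1001
Stage 2: U1 = 986/1001; threaded value p + q = 1987; w = 5; cross terms: (5*37 - 2*17)=151, (2*40 - -12*37)=524, (-12*17 - 5*40)=-404; twice the area = |271| = 271; area = 271/2; answer 271/2
Stage 3: U2 = 271/2; threaded value p + q = 273; c = -40; T(3) = 1*(-23) + 2*(8) + 1*(-40) = -47; iterating: T(3)=-47, T(4)=-85, T(5)=-202, T(6)=-419, T(7)=-908, T(8)=-1948, T(9)=-4183, T(10)=-8987, T(11)=-19301, T(12)=-41458, T(13)=-89047, T(14)=-191264, T(15)=-410816; answer -410816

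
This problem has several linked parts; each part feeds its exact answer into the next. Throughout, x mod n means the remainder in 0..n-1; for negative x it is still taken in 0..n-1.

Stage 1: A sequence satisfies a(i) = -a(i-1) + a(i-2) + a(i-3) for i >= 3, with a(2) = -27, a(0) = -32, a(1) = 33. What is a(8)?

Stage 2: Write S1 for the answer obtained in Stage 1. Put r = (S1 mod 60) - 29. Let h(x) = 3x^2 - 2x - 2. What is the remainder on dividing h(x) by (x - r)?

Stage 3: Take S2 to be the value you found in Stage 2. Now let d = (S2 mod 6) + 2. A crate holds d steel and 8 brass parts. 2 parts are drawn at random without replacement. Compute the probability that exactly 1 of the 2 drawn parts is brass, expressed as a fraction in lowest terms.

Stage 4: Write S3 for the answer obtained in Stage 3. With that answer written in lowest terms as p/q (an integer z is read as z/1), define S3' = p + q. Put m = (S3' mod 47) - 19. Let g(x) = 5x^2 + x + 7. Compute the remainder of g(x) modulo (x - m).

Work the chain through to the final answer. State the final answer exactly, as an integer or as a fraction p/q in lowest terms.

91

Stage 1: a(3) = -1*(-27) + 1*(33) + 1*(-32) = 28; iterating: a(3)=28, a(4)=-22, a(5)=23, a(6)=-17, a(7)=18, a(8)=-12; answer -12
Stage 2: S1 = -12; r = 19; remainder = value at the root: 3*(19)^2 - 2*(19)^1 - 2 = (1083) + (-38) + (-2) = 1043; answer 1043
Stage 3: S2 = 1043; d = 7; total draws C(15,2) = 105; favorable C(8,1)*C(7,1) = 56; P = 8/15; answer 8/15
Stage 4: S3 = 8/15; threaded value p + q = 23; m = 4; remainder = value at the root: 5*(4)^2 + 1*(4)^1 + 7 = (80) + (4) + (7) = 91; answer 91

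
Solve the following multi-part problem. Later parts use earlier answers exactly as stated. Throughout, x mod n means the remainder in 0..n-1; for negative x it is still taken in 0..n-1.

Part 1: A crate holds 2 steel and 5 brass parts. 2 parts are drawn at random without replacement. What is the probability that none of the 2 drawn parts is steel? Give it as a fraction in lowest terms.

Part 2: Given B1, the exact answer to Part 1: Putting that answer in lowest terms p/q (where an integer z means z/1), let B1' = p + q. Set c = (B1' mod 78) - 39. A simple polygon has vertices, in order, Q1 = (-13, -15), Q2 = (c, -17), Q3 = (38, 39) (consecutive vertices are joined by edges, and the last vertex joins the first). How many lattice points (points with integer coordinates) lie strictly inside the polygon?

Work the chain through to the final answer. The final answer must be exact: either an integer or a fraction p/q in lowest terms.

184

Part 1: total draws C(7,2) = 21; favorable C(5,2) = 10; P = 10/21; answer 10/21
Part 2: B1 = 10/21; threaded value p + q = 31; c = -8; cross terms: (-13*-17 - -8*-15)=101, (-8*39 - 38*-17)=334, (38*-15 - -13*39)=-63; twice the area = |372| = 372; area = 186; boundary points = 1 + 2 + 3 = 6; strictly interior points = area - boundary/2 + 1 = 184; answer 184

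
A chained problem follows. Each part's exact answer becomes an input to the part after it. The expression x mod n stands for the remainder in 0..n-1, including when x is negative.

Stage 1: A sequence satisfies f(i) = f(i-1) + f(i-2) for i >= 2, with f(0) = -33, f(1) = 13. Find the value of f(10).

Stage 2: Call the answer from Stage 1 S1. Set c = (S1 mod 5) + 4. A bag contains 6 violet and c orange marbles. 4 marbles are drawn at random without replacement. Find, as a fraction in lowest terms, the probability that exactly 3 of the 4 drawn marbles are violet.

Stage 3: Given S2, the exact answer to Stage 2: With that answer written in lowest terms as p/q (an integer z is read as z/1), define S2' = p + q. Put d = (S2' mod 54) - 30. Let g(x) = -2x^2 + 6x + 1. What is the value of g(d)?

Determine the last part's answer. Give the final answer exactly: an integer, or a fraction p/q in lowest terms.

-1007

Stage 1: f(2) = 1*(13) + 1*(-33) = -20; iterating: f(2)=-20, f(3)=-7, f(4)=-27, f(5)=-34, f(6)=-61, f(7)=-95, f(8)=-156, f(9)=-251, f(10)=-407; answer -407
Stage 2: S1 = -407; c = 7; total draws C(13,4) = 715; favorable C(6,3)*C(7,1) = 140; P = 28/143; answer 28/143
Stage 3: S2 = 28/143; threaded value p + q = 171; d = -21; -2*(-21)^2 + 6*(-21)^1 + 1 = (-882) + (-126) + (1) = -1007; answer -1007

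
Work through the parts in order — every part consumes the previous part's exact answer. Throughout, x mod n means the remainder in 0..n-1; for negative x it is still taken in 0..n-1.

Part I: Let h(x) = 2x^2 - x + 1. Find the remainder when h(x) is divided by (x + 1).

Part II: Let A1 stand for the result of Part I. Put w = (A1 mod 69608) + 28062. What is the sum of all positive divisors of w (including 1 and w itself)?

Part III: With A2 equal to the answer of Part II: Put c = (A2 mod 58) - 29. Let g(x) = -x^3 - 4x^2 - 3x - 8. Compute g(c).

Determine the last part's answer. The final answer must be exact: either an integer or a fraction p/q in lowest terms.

-14360

Part I: remainder = value at the root: 2*(-1)^2 - 1*(-1)^1 + 1 = (2) + (1) + (1) = 4; answer 4
Part II: A1 = 4; w = 28066; 28066 = 2 * 14033; sigma = (1 + 2) * (1 + 14033) = 3 * 14034 = 42102; answer 42102
Part III: A2 = 42102; c = 23; -1*(23)^3 - 4*(23)^2 - 3*(23)^1 - 8 = (-12167) + (-2116) + (-69) + (-8) = -14360; answer -14360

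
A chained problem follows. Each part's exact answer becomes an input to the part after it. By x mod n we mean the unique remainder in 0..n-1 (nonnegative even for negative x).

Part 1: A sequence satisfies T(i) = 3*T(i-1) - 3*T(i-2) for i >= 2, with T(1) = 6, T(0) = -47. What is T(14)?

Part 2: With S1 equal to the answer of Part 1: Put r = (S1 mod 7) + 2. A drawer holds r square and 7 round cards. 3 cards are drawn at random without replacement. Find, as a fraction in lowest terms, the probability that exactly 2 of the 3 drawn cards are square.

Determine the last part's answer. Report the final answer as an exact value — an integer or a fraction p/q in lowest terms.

Part 1: T(2) = 3*(6) - 3*(-47) = 159; iterating: T(2)=159, T(3)=459, T(4)=900, T(5)=1323, T(6)=1269, T(7)=-162, T(8)=-4293, T(9)=-12393, T(10)=-24300, T(11)=-35721, T(12)=-34263, T(13)=4374, T(14)=115911; answer 115911
Part 2: S1 = 115911; r = 7; total draws C(14,3) = 364; favorable C(7,2)*C(7,1) = 147; P = 21/52; answer 21/52

21/52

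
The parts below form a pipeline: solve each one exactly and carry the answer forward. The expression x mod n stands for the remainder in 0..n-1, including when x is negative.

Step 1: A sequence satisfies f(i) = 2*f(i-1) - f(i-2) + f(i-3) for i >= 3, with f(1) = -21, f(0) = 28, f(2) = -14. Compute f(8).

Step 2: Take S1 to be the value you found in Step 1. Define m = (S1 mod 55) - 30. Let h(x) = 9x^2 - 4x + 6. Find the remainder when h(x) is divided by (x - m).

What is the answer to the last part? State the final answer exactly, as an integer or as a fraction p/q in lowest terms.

Step 1: f(3) = 2*(-14) - 1*(-21) + 1*(28) = 21; iterating: f(3)=21, f(4)=35, f(5)=35, f(6)=56, f(7)=112, f(8)=203; answer 203
Step 2: S1 = 203; m = 8; remainder = value at the root: 9*(8)^2 - 4*(8)^1 + 6 = (576) + (-32) + (6) = 550; answer 550

550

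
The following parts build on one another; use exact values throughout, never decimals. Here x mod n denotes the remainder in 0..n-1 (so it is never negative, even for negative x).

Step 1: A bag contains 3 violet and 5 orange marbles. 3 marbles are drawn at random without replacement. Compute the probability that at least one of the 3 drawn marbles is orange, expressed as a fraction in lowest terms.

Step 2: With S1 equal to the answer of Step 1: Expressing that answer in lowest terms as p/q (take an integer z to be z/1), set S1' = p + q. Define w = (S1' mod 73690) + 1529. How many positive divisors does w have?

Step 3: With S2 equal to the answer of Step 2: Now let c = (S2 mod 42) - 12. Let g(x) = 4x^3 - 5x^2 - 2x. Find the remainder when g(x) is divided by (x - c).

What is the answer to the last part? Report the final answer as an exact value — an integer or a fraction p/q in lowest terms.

Step 1: total draws C(8,3) = 56; complement C(3,3) = 1; favorable 56 - 1 = 55; P = 55/56; answer 55/56
Step 2: S1 = 55/56; threaded value p + q = 111; w = 1640; 1640 = 2^3 * 5 * 41; number of divisors = (3+1) * (1+1) * (1+1) = 16; answer 16
Step 3: S2 = 16; c = 4; remainder = value at the root: 4*(4)^3 - 5*(4)^2 - 2*(4)^1 = (256) + (-80) + (-8) = 168; answer 168

168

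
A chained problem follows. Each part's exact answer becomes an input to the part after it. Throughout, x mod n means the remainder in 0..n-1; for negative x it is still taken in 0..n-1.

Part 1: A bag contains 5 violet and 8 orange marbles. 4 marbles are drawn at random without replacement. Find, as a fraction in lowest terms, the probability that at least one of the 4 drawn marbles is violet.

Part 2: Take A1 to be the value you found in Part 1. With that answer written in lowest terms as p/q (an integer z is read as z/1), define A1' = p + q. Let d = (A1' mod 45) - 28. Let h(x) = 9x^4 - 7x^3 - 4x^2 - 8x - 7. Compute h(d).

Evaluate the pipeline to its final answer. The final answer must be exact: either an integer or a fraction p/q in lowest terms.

Part 1: total draws C(13,4) = 715; complement C(8,4) = 70; favorable 715 - 70 = 645; P = 129/143; answer 129/143
Part 2: A1 = 129/143; threaded value p + q = 272; d = -26; 9*(-26)^4 - 7*(-26)^3 - 4*(-26)^2 - 8*(-26)^1 - 7 = (4112784) + (123032) + (-2704) + (208) + (-7) = 4233313; answer 4233313

4233313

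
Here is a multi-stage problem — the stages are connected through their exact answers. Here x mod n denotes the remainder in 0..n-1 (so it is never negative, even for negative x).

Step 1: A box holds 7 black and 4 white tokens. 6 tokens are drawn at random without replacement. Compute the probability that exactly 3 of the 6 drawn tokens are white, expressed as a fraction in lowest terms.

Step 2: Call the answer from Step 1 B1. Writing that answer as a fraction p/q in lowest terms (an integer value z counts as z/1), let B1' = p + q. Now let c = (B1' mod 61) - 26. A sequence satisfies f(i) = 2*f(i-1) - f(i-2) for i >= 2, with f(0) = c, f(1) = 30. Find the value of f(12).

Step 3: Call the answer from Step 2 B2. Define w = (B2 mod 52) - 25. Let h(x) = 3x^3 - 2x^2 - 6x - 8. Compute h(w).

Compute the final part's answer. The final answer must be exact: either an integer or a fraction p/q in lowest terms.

Step 1: total draws C(11,6) = 462; favorable C(4,3)*C(7,3) = 140; P = 10/33; answer 10/33
Step 2: B1 = 10/33; threaded value p + q = 43; c = 17; f(2) = 2*(30) - 1*(17) = 43; iterating: f(2)=43, f(3)=56, f(4)=69, f(5)=82, f(6)=95, f(7)=108, f(8)=121, f(9)=134, f(10)=147, f(11)=160, f(12)=173; answer 173
Step 3: B2 = 173; w = -8; 3*(-8)^3 - 2*(-8)^2 - 6*(-8)^1 - 8 = (-1536) + (-128) + (48) + (-8) = -1624; answer -1624

-1624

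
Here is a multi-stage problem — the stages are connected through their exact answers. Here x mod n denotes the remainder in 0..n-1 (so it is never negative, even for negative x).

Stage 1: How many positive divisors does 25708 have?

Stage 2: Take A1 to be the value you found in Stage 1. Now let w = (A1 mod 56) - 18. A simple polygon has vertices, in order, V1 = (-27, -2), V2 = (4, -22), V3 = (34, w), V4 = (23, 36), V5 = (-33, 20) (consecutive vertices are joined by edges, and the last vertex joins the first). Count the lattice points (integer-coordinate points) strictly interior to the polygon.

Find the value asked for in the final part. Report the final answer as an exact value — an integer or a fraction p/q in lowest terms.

Stage 1: 25708 = 2^2 * 6427; number of divisors = (2+1) * (1+1) = 6; answer 6
Stage 2: A1 = 6; w = -12; cross terms: (-27*-22 - 4*-2)=602, (4*-12 - 34*-22)=700, (34*36 - 23*-12)=1500, (23*20 - -33*36)=1648, (-33*-2 - -27*20)=606; twice the area = |5056| = 5056; area = 2528; boundary points = 1 + 10 + 1 + 8 + 2 = 22; strictly interior points = area - boundary/2 + 1 = 2518; answer 2518

2518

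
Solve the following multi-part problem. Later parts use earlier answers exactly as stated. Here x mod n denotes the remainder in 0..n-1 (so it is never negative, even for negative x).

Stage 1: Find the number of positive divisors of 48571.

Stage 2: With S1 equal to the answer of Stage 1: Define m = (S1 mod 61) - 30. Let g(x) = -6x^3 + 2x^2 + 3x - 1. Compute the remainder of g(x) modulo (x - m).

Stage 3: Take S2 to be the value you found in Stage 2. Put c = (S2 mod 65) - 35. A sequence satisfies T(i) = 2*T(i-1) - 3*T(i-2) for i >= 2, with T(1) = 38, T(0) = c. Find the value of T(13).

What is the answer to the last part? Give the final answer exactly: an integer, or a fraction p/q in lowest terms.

Stage 1: 48571 is prime, so its only divisors are 1 and 48571; count = 2; answer 2
Stage 2: S1 = 2; m = -28; remainder = value at the root: -6*(-28)^3 + 2*(-28)^2 + 3*(-28)^1 - 1 = (131712) + (1568) + (-84) + (-1) = 133195; answer 133195
Stage 3: S2 = 133195; c = -25; T(2) = 2*(38) - 3*(-25) = 151; iterating: T(2)=151, T(3)=188, T(4)=-77, T(5)=-718, T(6)=-1205, T(7)=-256, T(8)=3103, T(9)=6974, T(10)=4639, T(11)=-11644, T(12)=-37205, T(13)=-39478; answer -39478

-39478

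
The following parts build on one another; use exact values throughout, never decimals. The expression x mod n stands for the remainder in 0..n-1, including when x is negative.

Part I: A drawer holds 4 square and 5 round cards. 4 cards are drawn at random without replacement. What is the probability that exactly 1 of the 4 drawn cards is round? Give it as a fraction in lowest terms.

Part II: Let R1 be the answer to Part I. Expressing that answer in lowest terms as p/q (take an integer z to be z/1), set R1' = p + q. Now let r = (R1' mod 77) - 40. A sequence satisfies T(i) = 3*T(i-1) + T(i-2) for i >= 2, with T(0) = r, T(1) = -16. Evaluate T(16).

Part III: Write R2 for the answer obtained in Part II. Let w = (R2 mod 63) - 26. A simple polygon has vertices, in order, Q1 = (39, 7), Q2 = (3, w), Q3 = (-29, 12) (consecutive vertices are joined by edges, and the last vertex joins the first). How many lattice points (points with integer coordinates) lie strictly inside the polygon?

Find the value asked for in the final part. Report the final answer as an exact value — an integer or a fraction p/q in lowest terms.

Part I: total draws C(9,4) = 126; favorable C(5,1)*C(4,3) = 20; P = 10/63; answer 10/63
Part II: R1 = 10/63; threaded value p + q = 73; r = 33; T(2) = 3*(-16) + 1*(33) = -15; iterating: T(2)=-15, T(3)=-61, T(4)=-198, T(5)=-655, T(6)=-2163, T(7)=-7144, T(8)=-23595, T(9)=-77929, T(10)=-257382, T(11)=-850075, T(12)=-2807607, T(13)=-9272896, T(14)=-30626295, T(15)=-101151781, T(16)=-334081638; answer -334081638
Part III: R2 = -334081638; w = 28; cross terms: (39*28 - 3*7)=1071, (3*12 - -29*28)=848, (-29*7 - 39*12)=-671; twice the area = |1248| = 1248; area = 624; boundary points = 3 + 16 + 1 = 20; strictly interior points = area - boundary/2 + 1 = 615; answer 615

615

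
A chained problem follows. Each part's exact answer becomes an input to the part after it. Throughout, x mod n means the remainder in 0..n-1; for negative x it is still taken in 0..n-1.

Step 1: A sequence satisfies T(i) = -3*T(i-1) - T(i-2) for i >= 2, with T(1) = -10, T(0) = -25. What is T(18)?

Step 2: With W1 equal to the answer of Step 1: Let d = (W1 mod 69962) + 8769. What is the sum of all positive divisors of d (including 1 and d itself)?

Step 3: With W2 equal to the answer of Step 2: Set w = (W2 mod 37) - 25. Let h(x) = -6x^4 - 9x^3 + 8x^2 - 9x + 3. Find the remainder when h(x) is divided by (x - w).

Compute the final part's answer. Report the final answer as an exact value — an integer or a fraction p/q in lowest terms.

-10861

Step 1: T(2) = -3*(-10) - 1*(-25) = 55; iterating: T(2)=55, T(3)=-155, T(4)=410, T(5)=-1075, T(6)=2815, T(7)=-7370, T(8)=19295, T(9)=-50515, T(10)=132250, T(11)=-346235, T(12)=906455, T(13)=-2373130, T(14)=6212935, T(15)=-16265675, T(16)=42584090, T(17)=-111486595, T(18)=291875695; answer 291875695
Step 2: W1 = 291875695; d = 72962; 72962 = 2 * 191^2; sigma = (1 + 2) * (1 + 191 + 36481) = 3 * 36673 = 110019; answer 110019
Step 3: W2 = 110019; w = -7; remainder = value at the root: -6*(-7)^4 - 9*(-7)^3 + 8*(-7)^2 - 9*(-7)^1 + 3 = (-14406) + (3087) + (392) + (63) + (3) = -10861; answer -10861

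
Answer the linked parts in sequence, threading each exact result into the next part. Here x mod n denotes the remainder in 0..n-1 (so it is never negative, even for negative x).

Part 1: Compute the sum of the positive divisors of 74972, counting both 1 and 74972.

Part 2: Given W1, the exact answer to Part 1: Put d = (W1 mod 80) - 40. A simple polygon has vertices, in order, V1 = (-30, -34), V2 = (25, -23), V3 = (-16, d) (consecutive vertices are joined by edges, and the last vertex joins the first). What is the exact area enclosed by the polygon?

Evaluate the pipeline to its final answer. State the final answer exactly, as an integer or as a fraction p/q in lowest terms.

Part 1: 74972 = 2^2 * 18743; sigma = (1 + 2 + 4) * (1 + 18743) = 7 * 18744 = 131208; answer 131208
Part 2: W1 = 131208; d = -32; cross terms: (-30*-23 - 25*-34)=1540, (25*-32 - -16*-23)=-1168, (-16*-34 - -30*-32)=-416; twice the area = |-44| = 44; area = 22; answer 22

22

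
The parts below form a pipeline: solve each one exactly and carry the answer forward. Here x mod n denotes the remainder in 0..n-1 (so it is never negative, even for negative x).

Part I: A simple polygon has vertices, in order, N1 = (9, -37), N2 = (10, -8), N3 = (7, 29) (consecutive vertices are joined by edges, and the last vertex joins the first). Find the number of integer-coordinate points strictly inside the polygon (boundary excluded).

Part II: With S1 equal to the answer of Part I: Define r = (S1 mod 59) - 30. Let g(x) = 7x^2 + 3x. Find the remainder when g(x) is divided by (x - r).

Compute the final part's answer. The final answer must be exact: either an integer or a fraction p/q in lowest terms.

5404

Part I: cross terms: (9*-8 - 10*-37)=298, (10*29 - 7*-8)=346, (7*-37 - 9*29)=-520; twice the area = |124| = 124; area = 62; boundary points = 1 + 1 + 2 = 4; strictly interior points = area - boundary/2 + 1 = 61; answer 61
Part II: S1 = 61; r = -28; remainder = value at the root: 7*(-28)^2 + 3*(-28)^1 = (5488) + (-84) = 5404; answer 5404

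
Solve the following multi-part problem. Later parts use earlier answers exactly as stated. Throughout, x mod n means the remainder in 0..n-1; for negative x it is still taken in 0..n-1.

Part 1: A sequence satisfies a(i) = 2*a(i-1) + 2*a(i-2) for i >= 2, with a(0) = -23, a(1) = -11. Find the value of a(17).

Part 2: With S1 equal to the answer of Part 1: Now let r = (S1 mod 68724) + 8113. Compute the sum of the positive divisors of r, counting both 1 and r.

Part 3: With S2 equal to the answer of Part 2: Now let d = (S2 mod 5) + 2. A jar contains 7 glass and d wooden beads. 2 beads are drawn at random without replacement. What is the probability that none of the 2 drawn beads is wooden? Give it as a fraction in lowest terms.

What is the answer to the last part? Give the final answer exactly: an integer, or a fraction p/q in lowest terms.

7/22

Part 1: a(2) = 2*(-11) + 2*(-23) = -68; iterating: a(2)=-68, a(3)=-158, a(4)=-452, a(5)=-1220, a(6)=-3344, a(7)=-9128, a(8)=-24944, a(9)=-68144, a(10)=-186176, a(11)=-508640, a(12)=-1389632, a(13)=-3796544, a(14)=-10372352, a(15)=-28337792, a(16)=-77420288, a(17)=-211516160; answer -211516160
Part 2: S1 = -211516160; r = 24425; 24425 = 5^2 * 977; sigma = (1 + 5 + 25) * (1 + 977) = 31 * 978 = 30318; answer 30318
Part 3: S2 = 30318; d = 5; total draws C(12,2) = 66; favorable C(7,2) = 21; P = 7/22; answer 7/22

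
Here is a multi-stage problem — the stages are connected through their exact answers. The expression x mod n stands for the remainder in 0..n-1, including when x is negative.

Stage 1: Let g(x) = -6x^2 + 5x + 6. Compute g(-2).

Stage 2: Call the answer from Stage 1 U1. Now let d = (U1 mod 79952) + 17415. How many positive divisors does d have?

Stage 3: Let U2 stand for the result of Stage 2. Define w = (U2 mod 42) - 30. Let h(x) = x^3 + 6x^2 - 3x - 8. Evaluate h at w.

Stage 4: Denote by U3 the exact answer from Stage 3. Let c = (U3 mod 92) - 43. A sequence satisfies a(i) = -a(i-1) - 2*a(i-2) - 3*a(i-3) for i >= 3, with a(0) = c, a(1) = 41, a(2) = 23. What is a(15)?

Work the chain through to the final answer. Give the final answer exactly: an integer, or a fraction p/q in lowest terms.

-13203

Stage 1: -6*(-2)^2 + 5*(-2)^1 + 6 = (-24) + (-10) + (6) = -28; answer -28
Stage 2: U1 = -28; d = 97339; 97339 = 11 * 8849; number of divisors = (1+1) * (1+1) = 4; answer 4
Stage 3: U2 = 4; w = -26; 1*(-26)^3 + 6*(-26)^2 - 3*(-26)^1 - 8 = (-17576) + (4056) + (78) + (-8) = -13450; answer -13450
Stage 4: U3 = -13450; c = 31; a(3) = -1*(23) - 2*(41) - 3*(31) = -198; iterating: a(3)=-198, a(4)=29, a(5)=298, a(6)=238, a(7)=-921, a(8)=-449, a(9)=1577, a(10)=2084, a(11)=-3891, a(12)=-5008, a(13)=6538, a(14)=15151, a(15)=-13203; answer -13203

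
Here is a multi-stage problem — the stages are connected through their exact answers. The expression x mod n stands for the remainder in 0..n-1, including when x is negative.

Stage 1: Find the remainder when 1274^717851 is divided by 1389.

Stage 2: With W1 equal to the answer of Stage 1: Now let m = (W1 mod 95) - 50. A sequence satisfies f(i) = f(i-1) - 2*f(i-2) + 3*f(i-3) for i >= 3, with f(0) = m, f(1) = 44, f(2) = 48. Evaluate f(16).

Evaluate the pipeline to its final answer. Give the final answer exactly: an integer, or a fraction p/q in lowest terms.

22492

Stage 1: squarings mod 1389: 1274^1=1274, 1274^2=724, 1274^4=523, 1274^8=1285, 1274^16=1093, 1274^32=109, 1274^64=769, 1274^128=1036, 1274^256=988, 1274^512=1066, 1274^1024=154, 1274^2048=103, 1274^4096=886, 1274^8192=211, 1274^16384=73, 1274^32768=1162, 1274^65536=136, 1274^131072=439, 1274^262144=1039, 1274^524288=268; 1274^717851 = 1274^1 * 1274^2 * 1274^8 * 1274^16 * 1274^1024 * 1274^4096 * 1274^8192 * 1274^16384 * 1274^32768 * 1274^131072 * 1274^524288 = 686 (mod 1389); answer 686
Stage 2: W1 = 686; m = -29; f(3) = 1*(48) - 2*(44) + 3*(-29) = -127; iterating: f(3)=-127, f(4)=-91, f(5)=307, f(6)=108, f(7)=-779, f(8)=-74, f(9)=1808, f(10)=-381, f(11)=-4219, f(12)=1967, f(13)=9262, f(14)=-7329, f(15)=-19952, f(16)=22492; answer 22492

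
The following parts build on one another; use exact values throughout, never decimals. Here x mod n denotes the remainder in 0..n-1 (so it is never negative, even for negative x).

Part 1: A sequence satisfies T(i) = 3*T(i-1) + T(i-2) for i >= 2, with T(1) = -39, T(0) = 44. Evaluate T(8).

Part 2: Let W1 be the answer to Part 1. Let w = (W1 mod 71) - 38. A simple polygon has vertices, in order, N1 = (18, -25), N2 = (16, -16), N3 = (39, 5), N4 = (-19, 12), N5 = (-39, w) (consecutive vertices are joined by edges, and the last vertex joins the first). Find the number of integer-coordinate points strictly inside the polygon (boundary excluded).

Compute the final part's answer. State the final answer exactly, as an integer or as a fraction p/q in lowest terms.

Part 1: T(2) = 3*(-39) + 1*(44) = -73; iterating: T(2)=-73, T(3)=-258, T(4)=-847, T(5)=-2799, T(6)=-9244, T(7)=-30531, T(8)=-100837; answer -100837
Part 2: W1 = -100837; w = 16; cross terms: (18*-16 - 16*-25)=112, (16*5 - 39*-16)=704, (39*12 - -19*5)=563, (-19*16 - -39*12)=164, (-39*-25 - 18*16)=687; twice the area = |2230| = 2230; area = 1115; boundary points = 1 + 1 + 1 + 4 + 1 = 8; strictly interior points = area - boundary/2 + 1 = 1112; answer 1112

1112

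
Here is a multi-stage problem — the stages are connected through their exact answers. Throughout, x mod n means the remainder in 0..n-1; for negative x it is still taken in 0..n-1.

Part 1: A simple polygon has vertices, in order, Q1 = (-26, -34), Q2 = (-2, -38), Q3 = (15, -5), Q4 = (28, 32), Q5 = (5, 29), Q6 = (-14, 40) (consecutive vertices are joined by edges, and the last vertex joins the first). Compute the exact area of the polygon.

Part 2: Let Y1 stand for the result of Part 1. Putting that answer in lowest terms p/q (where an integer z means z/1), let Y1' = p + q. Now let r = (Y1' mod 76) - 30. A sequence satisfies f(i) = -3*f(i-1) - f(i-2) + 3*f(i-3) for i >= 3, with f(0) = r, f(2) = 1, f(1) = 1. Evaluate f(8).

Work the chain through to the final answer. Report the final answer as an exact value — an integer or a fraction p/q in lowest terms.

3194

Part 1: cross terms: (-26*-38 - -2*-34)=920, (-2*-5 - 15*-38)=580, (15*32 - 28*-5)=620, (28*29 - 5*32)=652, (5*40 - -14*29)=606, (-14*-34 - -26*40)=1516; twice the area = |4894| = 4894; area = 2447; answer 2447
Part 2: Y1 = 2447; threaded value p + q = 2448; r = -14; f(3) = -3*(1) - 1*(1) + 3*(-14) = -46; iterating: f(3)=-46, f(4)=140, f(5)=-371, f(6)=835, f(7)=-1714, f(8)=3194; answer 3194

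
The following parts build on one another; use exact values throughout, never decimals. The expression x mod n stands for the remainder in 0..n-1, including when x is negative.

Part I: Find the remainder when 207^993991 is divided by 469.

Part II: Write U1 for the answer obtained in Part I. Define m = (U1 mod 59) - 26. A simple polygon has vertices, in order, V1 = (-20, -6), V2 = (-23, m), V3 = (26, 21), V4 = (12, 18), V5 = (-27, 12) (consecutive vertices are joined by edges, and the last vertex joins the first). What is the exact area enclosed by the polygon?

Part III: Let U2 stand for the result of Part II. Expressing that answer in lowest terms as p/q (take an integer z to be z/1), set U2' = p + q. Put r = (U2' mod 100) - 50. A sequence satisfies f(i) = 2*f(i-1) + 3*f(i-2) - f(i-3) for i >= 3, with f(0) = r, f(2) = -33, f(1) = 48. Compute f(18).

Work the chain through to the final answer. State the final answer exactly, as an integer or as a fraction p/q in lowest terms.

479622207

Part I: squarings mod 469: 207^1=207, 207^2=170, 207^4=291, 207^8=261, 207^16=116, 207^32=324, 207^64=389, 207^128=303, 207^256=354, 207^512=93, 207^1024=207, 207^2048=170, 207^4096=291, 207^8192=261, 207^16384=116, 207^32768=324, 207^65536=389, 207^131072=303, 207^262144=354, 207^524288=93; 207^993991 = 207^1 * 207^2 * 207^4 * 207^64 * 207^128 * 207^512 * 207^2048 * 207^8192 * 207^65536 * 207^131072 * 207^262144 * 207^524288 = 389 (mod 469); answer 389
Part II: U1 = 389; m = 9; cross terms: (-20*9 - -23*-6)=-318, (-23*21 - 26*9)=-717, (26*18 - 12*21)=216, (12*12 - -27*18)=630, (-27*-6 - -20*12)=402; twice the area = |213| = 213; area = 213/2; answer 213/2
Part III: U2 = 213/2; threaded value p + q = 215; r = -35; f(3) = 2*(-33) + 3*(48) - 1*(-35) = 113; iterating: f(3)=113, f(4)=79, f(5)=530, f(6)=1184, f(7)=3879, f(8)=10780, f(9)=32013, f(10)=92487, f(11)=270233, f(12)=785914, f(13)=2290040, f(14)=6667589, f(15)=19419384, f(16)=56551495, f(17)=164693553, f(18)=479622207; answer 479622207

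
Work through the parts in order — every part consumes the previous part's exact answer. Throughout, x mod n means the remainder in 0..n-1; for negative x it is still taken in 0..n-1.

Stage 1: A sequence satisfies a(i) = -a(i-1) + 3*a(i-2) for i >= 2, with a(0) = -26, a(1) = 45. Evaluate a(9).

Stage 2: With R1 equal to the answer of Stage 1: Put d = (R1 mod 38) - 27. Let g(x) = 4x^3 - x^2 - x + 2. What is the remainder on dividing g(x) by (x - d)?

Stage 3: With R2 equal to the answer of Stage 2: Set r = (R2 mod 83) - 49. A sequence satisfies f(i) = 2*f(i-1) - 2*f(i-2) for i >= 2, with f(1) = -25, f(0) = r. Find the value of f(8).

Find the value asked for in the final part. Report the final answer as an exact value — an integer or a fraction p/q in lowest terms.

Stage 1: a(2) = -1*(45) + 3*(-26) = -123; iterating: a(2)=-123, a(3)=258, a(4)=-627, a(5)=1401, a(6)=-3282, a(7)=7485, a(8)=-17331, a(9)=39786; answer 39786
Stage 2: R1 = 39786; d = -27; remainder = value at the root: 4*(-27)^3 - 1*(-27)^2 - 1*(-27)^1 + 2 = (-78732) + (-729) + (27) + (2) = -79432; answer -79432
Stage 3: R2 = -79432; r = 33; f(2) = 2*(-25) - 2*(33) = -116; iterating: f(2)=-116, f(3)=-182, f(4)=-132, f(5)=100, f(6)=464, f(7)=728, f(8)=528; answer 528

528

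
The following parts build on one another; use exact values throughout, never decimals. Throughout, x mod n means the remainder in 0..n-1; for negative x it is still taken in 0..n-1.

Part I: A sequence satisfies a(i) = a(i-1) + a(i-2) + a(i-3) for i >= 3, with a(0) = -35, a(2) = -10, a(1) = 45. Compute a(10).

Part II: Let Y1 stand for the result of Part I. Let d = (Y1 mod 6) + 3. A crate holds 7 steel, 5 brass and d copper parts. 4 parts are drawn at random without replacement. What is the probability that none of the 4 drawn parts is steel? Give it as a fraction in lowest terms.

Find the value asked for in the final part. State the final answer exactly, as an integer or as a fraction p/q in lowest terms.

Part I: a(3) = 1*(-10) + 1*(45) + 1*(-35) = 0; iterating: a(3)=0, a(4)=35, a(5)=25, a(6)=60, a(7)=120, a(8)=205, a(9)=385, a(10)=710; answer 710
Part II: Y1 = 710; d = 5; total draws C(17,4) = 2380; favorable C(10,4) = 210; P = 3/34; answer 3/34

3/34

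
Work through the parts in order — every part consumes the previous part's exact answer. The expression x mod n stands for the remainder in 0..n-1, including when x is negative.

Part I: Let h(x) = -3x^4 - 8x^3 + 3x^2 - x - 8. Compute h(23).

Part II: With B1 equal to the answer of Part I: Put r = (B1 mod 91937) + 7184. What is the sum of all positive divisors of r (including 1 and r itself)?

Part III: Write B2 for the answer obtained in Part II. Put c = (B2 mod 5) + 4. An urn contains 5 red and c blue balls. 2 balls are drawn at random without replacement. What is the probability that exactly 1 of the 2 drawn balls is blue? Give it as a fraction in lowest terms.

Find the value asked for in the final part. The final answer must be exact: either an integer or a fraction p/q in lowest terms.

Part I: -3*(23)^4 - 8*(23)^3 + 3*(23)^2 - 1*(23)^1 - 8 = (-839523) + (-97336) + (1587) + (-23) + (-8) = -935303; answer -935303
Part II: B1 = -935303; r = 83188; 83188 = 2^2 * 7 * 2971; sigma = (1 + 2 + 4) * (1 + 7) * (1 + 2971) = 7 * 8 * 2972 = 166432; answer 166432
Part III: B2 = 166432; c = 6; total draws C(11,2) = 55; favorable C(6,1)*C(5,1) = 30; P = 6/11; answer 6/11

6/11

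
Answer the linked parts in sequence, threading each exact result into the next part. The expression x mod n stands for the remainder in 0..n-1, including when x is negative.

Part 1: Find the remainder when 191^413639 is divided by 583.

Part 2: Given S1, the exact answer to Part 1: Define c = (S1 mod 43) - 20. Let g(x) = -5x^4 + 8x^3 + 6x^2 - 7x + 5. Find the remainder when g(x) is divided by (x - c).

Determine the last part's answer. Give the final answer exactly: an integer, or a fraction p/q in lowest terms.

-376681

Part 1: squarings mod 583: 191^1=191, 191^2=335, 191^4=289, 191^8=152, 191^16=367, 191^32=16, 191^64=256, 191^128=240, 191^256=466, 191^512=280, 191^1024=278, 191^2048=328, 191^4096=312, 191^8192=566, 191^16384=289, 191^32768=152, 191^65536=367, 191^131072=16, 191^262144=256; 191^413639 = 191^1 * 191^2 * 191^4 * 191^64 * 191^128 * 191^256 * 191^512 * 191^1024 * 191^2048 * 191^16384 * 191^131072 * 191^262144 = 80 (mod 583); answer 80
Part 2: S1 = 80; c = 17; remainder = value at the root: -5*(17)^4 + 8*(17)^3 + 6*(17)^2 - 7*(17)^1 + 5 = (-417605) + (39304) + (1734) + (-119) + (5) = -376681; answer -376681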